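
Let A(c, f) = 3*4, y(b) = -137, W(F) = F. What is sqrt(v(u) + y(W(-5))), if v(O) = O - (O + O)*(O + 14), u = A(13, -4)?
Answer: I*sqrt(749) ≈ 27.368*I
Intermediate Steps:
A(c, f) = 12
u = 12
v(O) = O - 2*O*(14 + O)
sqrt(v(u) + y(W(-5))) = sqrt(-1*12*(27 + 2*12) - 137) = sqrt(-1*12*(27 + 24) - 137) = sqrt(-1*12*51 - 137) = sqrt(-612 - 137) = sqrt(-749) = I*sqrt(749)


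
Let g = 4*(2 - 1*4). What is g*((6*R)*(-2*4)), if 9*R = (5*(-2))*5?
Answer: -6400/3 ≈ -2133.3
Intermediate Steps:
R = -50/9 (R = ((5*(-2))*5)/9 = (-10*5)/9 = (1/9)*(-50) = -50/9 ≈ -5.5556)
g = -8 (g = 4*(2 - 4) = 4*(-2) = -8)
g*((6*R)*(-2*4)) = -8*6*(-50/9)*(-2*4) = -(-800)*(-8)/3 = -8*800/3 = -6400/3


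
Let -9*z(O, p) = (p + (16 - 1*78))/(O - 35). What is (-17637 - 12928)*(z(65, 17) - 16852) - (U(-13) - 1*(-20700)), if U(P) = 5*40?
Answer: 3090332315/6 ≈ 5.1506e+8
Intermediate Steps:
z(O, p) = -(-62 + p)/(9*(-35 + O)) (z(O, p) = -(p + (16 - 1*78))/(9*(O - 35)) = -(p + (16 - 78))/(9*(-35 + O)) = -(p - 62)/(9*(-35 + O)) = -(-62 + p)/(9*(-35 + O)))
U(P) = 200
(-17637 - 12928)*(z(65, 17) - 16852) - (U(-13) - 1*(-20700)) = (-17637 - 12928)*((62 - 1*17)/(9*(-35 + 65)) - 16852) - (200 - 1*(-20700)) = -30565*((⅑)*(62 - 17)/30 - 16852) - (200 + 20700) = -30565*((⅑)*(1/30)*45 - 16852) - 1*20900 = -30565*(⅙ - 16852) - 20900 = -30565*(-101111/6) - 20900 = 3090457715/6 - 20900 = 3090332315/6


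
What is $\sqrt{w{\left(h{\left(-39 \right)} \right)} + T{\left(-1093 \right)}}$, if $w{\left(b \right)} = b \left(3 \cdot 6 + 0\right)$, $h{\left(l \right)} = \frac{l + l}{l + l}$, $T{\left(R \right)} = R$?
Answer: $5 i \sqrt{43} \approx 32.787 i$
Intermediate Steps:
$h{\left(l \right)} = 1$ ($h{\left(l \right)} = \frac{2 l}{2 l} = 2 l \frac{1}{2 l} = 1$)
$w{\left(b \right)} = 18 b$ ($w{\left(b \right)} = b \left(18 + 0\right) = b 18 = 18 b$)
$\sqrt{w{\left(h{\left(-39 \right)} \right)} + T{\left(-1093 \right)}} = \sqrt{18 \cdot 1 - 1093} = \sqrt{18 - 1093} = \sqrt{-1075} = 5 i \sqrt{43}$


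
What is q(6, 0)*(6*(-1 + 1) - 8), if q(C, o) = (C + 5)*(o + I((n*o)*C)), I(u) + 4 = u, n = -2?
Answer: 352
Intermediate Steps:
I(u) = -4 + u
q(C, o) = (5 + C)*(-4 + o - 2*C*o) (q(C, o) = (C + 5)*(o + (-4 + (-2*o)*C)) = (5 + C)*(o + (-4 - 2*C*o)) = (5 + C)*(-4 + o - 2*C*o))
q(6, 0)*(6*(-1 + 1) - 8) = (-20 + 5*0 - 9*6*0 - 2*6*(2 + 6*0))*(6*(-1 + 1) - 8) = (-20 + 0 + 0 - 2*6*(2 + 0))*(6*0 - 8) = (-20 + 0 + 0 - 2*6*2)*(0 - 8) = (-20 + 0 + 0 - 24)*(-8) = -44*(-8) = 352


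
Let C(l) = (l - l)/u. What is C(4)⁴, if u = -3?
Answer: 0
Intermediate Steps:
C(l) = 0 (C(l) = (l - l)/(-3) = 0*(-⅓) = 0)
C(4)⁴ = 0⁴ = 0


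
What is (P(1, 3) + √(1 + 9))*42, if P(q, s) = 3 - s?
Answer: 42*√10 ≈ 132.82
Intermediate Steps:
(P(1, 3) + √(1 + 9))*42 = ((3 - 1*3) + √(1 + 9))*42 = ((3 - 3) + √10)*42 = (0 + √10)*42 = √10*42 = 42*√10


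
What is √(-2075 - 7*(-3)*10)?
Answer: I*√1865 ≈ 43.186*I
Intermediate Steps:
√(-2075 - 7*(-3)*10) = √(-2075 + 21*10) = √(-2075 + 210) = √(-1865) = I*√1865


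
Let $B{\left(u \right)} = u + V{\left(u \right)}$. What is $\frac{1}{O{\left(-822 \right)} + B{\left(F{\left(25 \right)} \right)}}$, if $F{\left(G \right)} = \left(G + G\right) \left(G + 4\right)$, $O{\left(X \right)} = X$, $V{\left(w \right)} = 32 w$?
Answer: $\frac{1}{47028} \approx 2.1264 \cdot 10^{-5}$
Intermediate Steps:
$F{\left(G \right)} = 2 G \left(4 + G\right)$
$B{\left(u \right)} = 33 u$ ($B{\left(u \right)} = u + 32 u = 33 u$)
$\frac{1}{O{\left(-822 \right)} + B{\left(F{\left(25 \right)} \right)}} = \frac{1}{-822 + 33 \cdot 2 \cdot 25 \left(4 + 25\right)} = \frac{1}{-822 + 33 \cdot 2 \cdot 25 \cdot 29} = \frac{1}{-822 + 33 \cdot 1450} = \frac{1}{-822 + 47850} = \frac{1}{47028}$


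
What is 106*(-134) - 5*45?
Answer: -14429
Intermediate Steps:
106*(-134) - 5*45 = -14204 - 225 = -14429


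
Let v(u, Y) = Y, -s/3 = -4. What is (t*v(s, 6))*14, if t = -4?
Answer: -336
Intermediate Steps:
s = 12 (s = -3*(-4) = 12)
(t*v(s, 6))*14 = -4*6*14 = -24*14 = -336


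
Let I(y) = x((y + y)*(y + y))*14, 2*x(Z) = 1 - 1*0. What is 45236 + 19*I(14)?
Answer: 45369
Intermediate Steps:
x(Z) = 1/2 (x(Z) = (1 - 1*0)/2 = (1 + 0)/2 = (1/2)*1 = 1/2)
I(y) = 7 (I(y) = (1/2)*14 = 7)
45236 + 19*I(14) = 45236 + 19*7 = 45236 + 133 = 45369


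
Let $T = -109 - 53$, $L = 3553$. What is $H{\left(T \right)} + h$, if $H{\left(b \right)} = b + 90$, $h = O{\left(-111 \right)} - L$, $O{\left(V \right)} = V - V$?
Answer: $-3625$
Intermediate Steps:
$O{\left(V \right)} = 0$
$h = -3553$ ($h = 0 - 3553 = -3553$)
$T = -162$ ($T = -109 - 53 = -162$)
$H{\left(b \right)} = 90 + b$
$H{\left(T \right)} + h = \left(90 - 162\right) - 3553 = -72 - 3553 = -3625$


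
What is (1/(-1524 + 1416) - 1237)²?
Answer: 17848158409/11664 ≈ 1.5302e+6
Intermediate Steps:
(1/(-1524 + 1416) - 1237)² = (1/(-108) - 1237)² = (-1/108 - 1237)² = (-133597/108)² = 17848158409/11664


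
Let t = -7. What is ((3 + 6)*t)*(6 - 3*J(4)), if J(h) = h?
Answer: 378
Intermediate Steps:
((3 + 6)*t)*(6 - 3*J(4)) = ((3 + 6)*(-7))*(6 - 3*4) = (9*(-7))*(6 - 12) = -63*(-6) = 378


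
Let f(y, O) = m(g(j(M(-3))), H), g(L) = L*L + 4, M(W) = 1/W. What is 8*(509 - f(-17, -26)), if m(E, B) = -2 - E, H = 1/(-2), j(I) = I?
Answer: 37088/9 ≈ 4120.9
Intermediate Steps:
g(L) = 4 + L² (g(L) = L² + 4 = 4 + L²)
H = -½ ≈ -0.50000
f(y, O) = -55/9 (f(y, O) = -2 - (4 + (1/(-3))²) = -2 - (4 + (-⅓)²) = -2 - (4 + ⅑) = -2 - 1*37/9 = -2 - 37/9 = -55/9)
8*(509 - f(-17, -26)) = 8*(509 - 1*(-55/9)) = 8*(509 + 55/9) = 8*(4636/9) = 37088/9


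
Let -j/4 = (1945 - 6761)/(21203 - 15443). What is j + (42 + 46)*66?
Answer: 523021/90 ≈ 5811.3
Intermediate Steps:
j = 301/90 (j = -4*(1945 - 6761)/(21203 - 15443) = -(-19264)/5760 = -4*(-301/360) = 301/90 ≈ 3.3444)
j + (42 + 46)*66 = 301/90 + (42 + 46)*66 = 301/90 + 88*66 = 301/90 + 5808 = 523021/90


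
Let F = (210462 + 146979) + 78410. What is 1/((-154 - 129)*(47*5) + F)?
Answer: 1/369346 ≈ 2.7075e-6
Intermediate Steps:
F = 435851 (F = 357441 + 78410 = 435851)
1/((-154 - 129)*(47*5) + F) = 1/((-154 - 129)*(47*5) + 435851) = 1/(-283*235 + 435851) = 1/(-66505 + 435851) = 1/369346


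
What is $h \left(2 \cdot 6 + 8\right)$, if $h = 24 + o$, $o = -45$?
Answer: $-420$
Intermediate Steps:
$h = -21$ ($h = 24 - 45 = -21$)
$h \left(2 \cdot 6 + 8\right) = - 21 \left(2 \cdot 6 + 8\right) = - 21 \left(12 + 8\right) = \left(-21\right) 20 = -420$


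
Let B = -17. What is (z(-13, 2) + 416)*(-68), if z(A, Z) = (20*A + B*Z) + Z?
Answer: -8432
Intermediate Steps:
z(A, Z) = -16*Z + 20*A (z(A, Z) = (20*A - 17*Z) + Z = (-17*Z + 20*A) + Z = -16*Z + 20*A)
(z(-13, 2) + 416)*(-68) = ((-16*2 + 20*(-13)) + 416)*(-68) = ((-32 - 260) + 416)*(-68) = (-292 + 416)*(-68) = 124*(-68) = -8432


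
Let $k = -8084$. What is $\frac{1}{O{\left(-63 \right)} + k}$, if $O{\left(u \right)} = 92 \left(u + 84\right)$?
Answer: $- \frac{1}{6152} \approx -0.00016255$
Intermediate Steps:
$O{\left(u \right)} = 7728 + 92 u$ ($O{\left(u \right)} = 92 \left(84 + u\right) = 7728 + 92 u$)
$\frac{1}{O{\left(-63 \right)} + k} = \frac{1}{\left(7728 + 92 \left(-63\right)\right) - 8084} = \frac{1}{\left(7728 - 5796\right) - 8084} = \frac{1}{1932 - 8084} = \frac{1}{-6152} = - \frac{1}{6152}$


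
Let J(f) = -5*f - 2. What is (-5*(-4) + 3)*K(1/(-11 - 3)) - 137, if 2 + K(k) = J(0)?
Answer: -229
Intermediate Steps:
J(f) = -2 - 5*f
K(k) = -4 (K(k) = -2 + (-2 - 5*0) = -2 + (-2 + 0) = -2 - 2 = -4)
(-5*(-4) + 3)*K(1/(-11 - 3)) - 137 = (-5*(-4) + 3)*(-4) - 137 = (20 + 3)*(-4) - 137 = 23*(-4) - 137 = -92 - 137 = -229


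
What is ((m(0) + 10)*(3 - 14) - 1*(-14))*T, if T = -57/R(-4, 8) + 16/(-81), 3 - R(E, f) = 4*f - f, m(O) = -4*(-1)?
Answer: -28540/81 ≈ -352.35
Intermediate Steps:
m(O) = 4
R(E, f) = 3 - 3*f (R(E, f) = 3 - (4*f - f) = 3 - 3*f)
T = 1427/567 (T = -57/(3 - 3*8) + 16/(-81) = -57/(3 - 24) + 16*(-1/81) = -57/(-21) - 16/81 = -57*(-1/21) - 16/81 = 19/7 - 16/81 = 1427/567 ≈ 2.5168)
((m(0) + 10)*(3 - 14) - 1*(-14))*T = ((4 + 10)*(3 - 14) - 1*(-14))*(1427/567) = (14*(-11) + 14)*(1427/567) = (-154 + 14)*(1427/567) = -140*1427/567 = -28540/81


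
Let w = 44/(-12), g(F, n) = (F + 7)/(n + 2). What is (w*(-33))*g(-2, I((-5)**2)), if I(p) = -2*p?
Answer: -605/48 ≈ -12.604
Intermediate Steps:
g(F, n) = (7 + F)/(2 + n)
w = -11/3 (w = 44*(-1/12) = -11/3 ≈ -3.6667)
(w*(-33))*g(-2, I((-5)**2)) = (-11/3*(-33))*((7 - 2)/(2 - 2*(-5)**2)) = 121*(5/(2 - 2*25)) = 121*(5/(2 - 50)) = 121*(5/(-48)) = 121*(-1/48*5) = 121*(-5/48) = -605/48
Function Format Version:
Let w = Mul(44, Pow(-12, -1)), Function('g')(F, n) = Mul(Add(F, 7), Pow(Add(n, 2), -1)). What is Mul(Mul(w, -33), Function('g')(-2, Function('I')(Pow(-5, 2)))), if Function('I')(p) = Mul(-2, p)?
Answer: Rational(-605, 48) ≈ -12.604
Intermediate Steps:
Function('g')(F, n) = Mul(Pow(Add(2, n), -1), Add(7, F)) (Function('g')(F, n) = Mul(Add(7, F), Pow(Add(2, n), -1)) = Mul(Pow(Add(2, n), -1), Add(7, F)))
w = Rational(-11, 3) (w = Mul(44, Rational(-1, 12)) = Rational(-11, 3) ≈ -3.6667)
Mul(Mul(w, -33), Function('g')(-2, Function('I')(Pow(-5, 2)))) = Mul(Mul(Rational(-11, 3), -33), Mul(Pow(Add(2, Mul(-2, Pow(-5, 2))), -1), Add(7, -2))) = Mul(121, Mul(Pow(Add(2, Mul(-2, 25)), -1), 5)) = Mul(121, Mul(Pow(Add(2, -50), -1), 5)) = Mul(121, Mul(Pow(-48, -1), 5)) = Mul(121, Mul(Rational(-1, 48), 5)) = Mul(121, Rational(-5, 48)) = Rational(-605, 48)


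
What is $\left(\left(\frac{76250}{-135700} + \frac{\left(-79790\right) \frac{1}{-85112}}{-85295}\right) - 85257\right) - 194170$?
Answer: $- \frac{275272900201464509}{985131525028} \approx -2.7943 \cdot 10^{5}$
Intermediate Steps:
$\left(\left(\frac{76250}{-135700} + \frac{\left(-79790\right) \frac{1}{-85112}}{-85295}\right) - 85257\right) - 194170 = \left(\left(76250 \left(- \frac{1}{135700}\right) + \left(-79790\right) \left(- \frac{1}{85112}\right) \left(- \frac{1}{85295}\right)\right) - 85257\right) - 194170 = \left(\left(- \frac{1525}{2714} + \frac{39895}{42556} \left(- \frac{1}{85295}\right)\right) - 85257\right) - 194170 = \left(\left(- \frac{1525}{2714} - \frac{7979}{725962804}\right) - 85257\right) - 194170 = \left(- \frac{553557465553}{985131525028} - 85257\right) - 194170 = - \frac{83989911986777749}{985131525028} - 194170 = - \frac{275272900201464509}{985131525028}$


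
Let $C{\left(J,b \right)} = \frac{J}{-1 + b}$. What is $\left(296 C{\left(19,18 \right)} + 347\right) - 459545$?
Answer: $- \frac{7800742}{17} \approx -4.5887 \cdot 10^{5}$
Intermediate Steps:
$C{\left(J,b \right)} = \frac{J}{-1 + b}$
$\left(296 C{\left(19,18 \right)} + 347\right) - 459545 = \left(296 \frac{19}{-1 + 18} + 347\right) - 459545 = \left(296 \cdot \frac{19}{17} + 347\right) - 459545 = \left(\frac{5624}{17} + 347\right) - 459545 = \frac{11523}{17} - 459545 = - \frac{7800742}{17}$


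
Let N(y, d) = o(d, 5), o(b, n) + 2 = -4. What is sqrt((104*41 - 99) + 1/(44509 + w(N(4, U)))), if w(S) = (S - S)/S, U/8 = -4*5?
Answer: 11*sqrt(68190725594)/44509 ≈ 64.537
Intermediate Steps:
o(b, n) = -6 (o(b, n) = -2 - 4 = -6)
U = -160 (U = 8*(-4*5) = 8*(-20) = -160)
N(y, d) = -6
w(S) = 0 (w(S) = 0/S = 0)
sqrt((104*41 - 99) + 1/(44509 + w(N(4, U)))) = sqrt((104*41 - 99) + 1/(44509 + 0)) = sqrt((4264 - 99) + 1/44509) = sqrt(4165 + 1/44509) = sqrt(185379986/44509) = 11*sqrt(68190725594)/44509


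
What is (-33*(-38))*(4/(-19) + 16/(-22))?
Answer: -1176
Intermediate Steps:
(-33*(-38))*(4/(-19) + 16/(-22)) = 1254*(4*(-1/19) + 16*(-1/22)) = 1254*(-4/19 - 8/11) = 1254*(-196/209) = -1176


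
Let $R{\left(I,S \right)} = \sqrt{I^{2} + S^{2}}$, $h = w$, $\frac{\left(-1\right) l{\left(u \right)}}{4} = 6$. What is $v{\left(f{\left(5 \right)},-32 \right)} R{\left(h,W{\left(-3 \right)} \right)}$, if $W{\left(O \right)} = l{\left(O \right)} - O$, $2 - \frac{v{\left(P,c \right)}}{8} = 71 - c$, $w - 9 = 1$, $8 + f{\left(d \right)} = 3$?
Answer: $- 808 \sqrt{541} \approx -18794.0$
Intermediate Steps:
$l{\left(u \right)} = -24$ ($l{\left(u \right)} = \left(-4\right) 6 = -24$)
$f{\left(d \right)} = -5$ ($f{\left(d \right)} = -8 + 3 = -5$)
$w = 10$ ($w = 9 + 1 = 10$)
$v{\left(P,c \right)} = -552 + 8 c$ ($v{\left(P,c \right)} = 16 - 8 \left(71 - c\right) = 16 + \left(-568 + 8 c\right) = -552 + 8 c$)
$h = 10$
$W{\left(O \right)} = -24 - O$
$v{\left(f{\left(5 \right)},-32 \right)} R{\left(h,W{\left(-3 \right)} \right)} = \left(-552 + 8 \left(-32\right)\right) \sqrt{10^{2} + \left(-24 - -3\right)^{2}} = \left(-552 - 256\right) \sqrt{100 + \left(-24 + 3\right)^{2}} = - 808 \sqrt{100 + \left(-21\right)^{2}} = - 808 \sqrt{100 + 441} = - 808 \sqrt{541}$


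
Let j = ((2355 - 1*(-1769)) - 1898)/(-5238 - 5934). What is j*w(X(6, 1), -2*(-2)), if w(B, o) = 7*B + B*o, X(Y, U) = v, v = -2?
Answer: 583/133 ≈ 4.3835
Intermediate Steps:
X(Y, U) = -2
j = -53/266 (j = ((2355 + 1769) - 1898)/(-11172) = (4124 - 1898)*(-1/11172) = 2226*(-1/11172) = -53/266 ≈ -0.19925)
j*w(X(6, 1), -2*(-2)) = -(-53)*(7 - 2*(-2))/133 = -(-53)*(7 + 4)/133 = -(-53)*11/133 = -53/266*(-22) = 583/133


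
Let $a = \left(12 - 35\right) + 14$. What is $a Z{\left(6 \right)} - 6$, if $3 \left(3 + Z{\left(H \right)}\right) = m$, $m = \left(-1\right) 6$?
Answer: $39$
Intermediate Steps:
$m = -6$
$a = -9$ ($a = -23 + 14 = -9$)
$Z{\left(H \right)} = -5$ ($Z{\left(H \right)} = -3 + \frac{1}{3} \left(-6\right) = -3 - 2 = -5$)
$a Z{\left(6 \right)} - 6 = \left(-9\right) \left(-5\right) - 6 = 45 - 6 = 39$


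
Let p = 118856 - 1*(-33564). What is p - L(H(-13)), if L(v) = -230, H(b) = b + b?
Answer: 152650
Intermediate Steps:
H(b) = 2*b
p = 152420 (p = 118856 + 33564 = 152420)
p - L(H(-13)) = 152420 - 1*(-230) = 152420 + 230 = 152650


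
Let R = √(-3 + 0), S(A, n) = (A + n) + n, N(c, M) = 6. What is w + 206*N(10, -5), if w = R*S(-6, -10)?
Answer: 1236 - 26*I*√3 ≈ 1236.0 - 45.033*I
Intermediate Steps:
S(A, n) = A + 2*n
R = I*√3 (R = √(-3) = I*√3 ≈ 1.732*I)
w = -26*I*√3 (w = (I*√3)*(-6 + 2*(-10)) = (I*√3)*(-6 - 20) = (I*√3)*(-26) = -26*I*√3 ≈ -45.033*I)
w + 206*N(10, -5) = -26*I*√3 + 206*6 = -26*I*√3 + 1236 = 1236 - 26*I*√3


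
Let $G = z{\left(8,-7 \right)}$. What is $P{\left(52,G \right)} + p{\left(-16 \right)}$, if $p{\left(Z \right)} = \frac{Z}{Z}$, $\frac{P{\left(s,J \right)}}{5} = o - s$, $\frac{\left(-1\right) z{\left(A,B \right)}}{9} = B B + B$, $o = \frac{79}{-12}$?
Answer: $- \frac{3503}{12} \approx -291.92$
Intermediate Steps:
$o = - \frac{79}{12}$ ($o = 79 \left(- \frac{1}{12}\right) = - \frac{79}{12} \approx -6.5833$)
$z{\left(A,B \right)} = - 9 B - 9 B^{2}$ ($z{\left(A,B \right)} = - 9 \left(B B + B\right) = - 9 \left(B^{2} + B\right) = - 9 \left(B + B^{2}\right) = - 9 B - 9 B^{2}$)
$G = -378$ ($G = \left(-9\right) \left(-7\right) \left(1 - 7\right) = \left(-9\right) \left(-7\right) \left(-6\right) = -378$)
$P{\left(s,J \right)} = - \frac{395}{12} - 5 s$ ($P{\left(s,J \right)} = 5 \left(- \frac{79}{12} - s\right) = - \frac{395}{12} - 5 s$)
$p{\left(Z \right)} = 1$
$P{\left(52,G \right)} + p{\left(-16 \right)} = \left(- \frac{395}{12} - 260\right) + 1 = - \frac{3515}{12} + 1 = - \frac{3503}{12}$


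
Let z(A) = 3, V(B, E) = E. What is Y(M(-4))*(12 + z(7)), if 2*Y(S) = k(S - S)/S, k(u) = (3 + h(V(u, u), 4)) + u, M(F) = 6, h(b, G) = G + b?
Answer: 35/4 ≈ 8.7500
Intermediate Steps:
k(u) = 7 + 2*u (k(u) = (3 + (4 + u)) + u = (7 + u) + u = 7 + 2*u)
Y(S) = 7/(2*S) (Y(S) = ((7 + 2*(S - S))/S)/2 = ((7 + 2*0)/S)/2 = ((7 + 0)/S)/2 = (7/S)/2 = 7/(2*S))
Y(M(-4))*(12 + z(7)) = ((7/2)/6)*(12 + 3) = ((7/2)*(⅙))*15 = (7/12)*15 = 35/4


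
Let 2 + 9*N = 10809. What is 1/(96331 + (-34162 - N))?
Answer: 9/548714 ≈ 1.6402e-5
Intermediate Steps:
N = 10807/9 (N = -2/9 + (⅑)*10809 = -2/9 + 1201 = 10807/9 ≈ 1200.8)
1/(96331 + (-34162 - N)) = 1/(96331 + (-34162 - 1*10807/9)) = 1/(96331 + (-34162 - 10807/9)) = 1/(96331 - 318265/9) = 1/(548714/9) = 9/548714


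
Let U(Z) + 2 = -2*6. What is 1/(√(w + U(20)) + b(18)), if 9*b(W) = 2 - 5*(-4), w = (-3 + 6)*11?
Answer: -198/1055 + 81*√19/1055 ≈ 0.14699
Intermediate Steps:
U(Z) = -14 (U(Z) = -2 - 2*6 = -2 - 12 = -14)
w = 33 (w = 3*11 = 33)
b(W) = 22/9 (b(W) = (2 - 5*(-4))/9 = (2 + 20)/9 = (⅑)*22 = 22/9)
1/(√(w + U(20)) + b(18)) = 1/(√(33 - 14) + 22/9) = 1/(√19 + 22/9) = 1/(22/9 + √19)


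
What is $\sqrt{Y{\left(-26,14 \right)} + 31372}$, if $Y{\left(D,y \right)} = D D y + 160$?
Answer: $2 \sqrt{10249} \approx 202.47$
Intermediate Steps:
$Y{\left(D,y \right)} = 160 + y D^{2}$ ($Y{\left(D,y \right)} = D^{2} y + 160 = y D^{2} + 160 = 160 + y D^{2}$)
$\sqrt{Y{\left(-26,14 \right)} + 31372} = \sqrt{\left(160 + 14 \left(-26\right)^{2}\right) + 31372} = \sqrt{\left(160 + 14 \cdot 676\right) + 31372} = \sqrt{\left(160 + 9464\right) + 31372} = \sqrt{9624 + 31372} = \sqrt{40996} = 2 \sqrt{10249}$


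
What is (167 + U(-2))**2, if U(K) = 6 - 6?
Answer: 27889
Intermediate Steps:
U(K) = 0
(167 + U(-2))**2 = (167 + 0)**2 = 167**2 = 27889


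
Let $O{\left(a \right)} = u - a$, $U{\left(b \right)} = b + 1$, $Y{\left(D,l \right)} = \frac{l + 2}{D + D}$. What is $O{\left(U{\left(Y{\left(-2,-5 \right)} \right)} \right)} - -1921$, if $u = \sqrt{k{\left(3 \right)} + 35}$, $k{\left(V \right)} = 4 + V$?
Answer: $\frac{7677}{4} + \sqrt{42} \approx 1925.7$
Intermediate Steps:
$u = \sqrt{42}$ ($u = \sqrt{\left(4 + 3\right) + 35} = \sqrt{7 + 35} = \sqrt{42} \approx 6.4807$)
$Y{\left(D,l \right)} = \frac{2 + l}{2 D}$
$U{\left(b \right)} = 1 + b$
$O{\left(a \right)} = \sqrt{42} - a$
$O{\left(U{\left(Y{\left(-2,-5 \right)} \right)} \right)} - -1921 = \left(\sqrt{42} - \left(1 + \frac{2 - 5}{2 \left(-2\right)}\right)\right) - -1921 = \left(\sqrt{42} - \left(1 + \frac{1}{2} \left(- \frac{1}{2}\right) \left(-3\right)\right)\right) + 1921 = \left(\sqrt{42} - \left(1 + \frac{3}{4}\right)\right) + 1921 = \left(\sqrt{42} - \frac{7}{4}\right) + 1921 = \left(- \frac{7}{4} + \sqrt{42}\right) + 1921 = \frac{7677}{4} + \sqrt{42}$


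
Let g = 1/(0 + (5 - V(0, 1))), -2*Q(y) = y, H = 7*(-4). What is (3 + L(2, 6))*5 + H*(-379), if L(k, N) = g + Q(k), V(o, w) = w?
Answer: 42493/4 ≈ 10623.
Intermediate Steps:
H = -28
Q(y) = -y/2
g = ¼ (g = 1/(0 + (5 - 1*1)) = 1/(0 + (5 - 1)) = 1/(0 + 4) = 1/4 = ¼ ≈ 0.25000)
L(k, N) = ¼ - k/2
(3 + L(2, 6))*5 + H*(-379) = (3 + (¼ - ½*2))*5 - 28*(-379) = (3 + (¼ - 1))*5 + 10612 = (3 - ¾)*5 + 10612 = (9/4)*5 + 10612 = 45/4 + 10612 = 42493/4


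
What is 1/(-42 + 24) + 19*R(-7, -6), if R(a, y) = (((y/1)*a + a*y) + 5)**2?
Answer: 2708981/18 ≈ 1.5050e+5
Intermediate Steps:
R(a, y) = (5 + 2*a*y)**2 (R(a, y) = (((y*1)*a + a*y) + 5)**2 = ((y*a + a*y) + 5)**2 = ((a*y + a*y) + 5)**2 = (2*a*y + 5)**2 = (5 + 2*a*y)**2)
1/(-42 + 24) + 19*R(-7, -6) = 1/(-42 + 24) + 19*(5 + 2*(-7)*(-6))**2 = 1/(-18) + 19*(5 + 84)**2 = -1/18 + 19*89**2 = -1/18 + 19*7921 = -1/18 + 150499 = 2708981/18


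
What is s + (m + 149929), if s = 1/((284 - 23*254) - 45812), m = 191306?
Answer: 17529241949/51370 ≈ 3.4124e+5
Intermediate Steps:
s = -1/51370 (s = 1/((284 - 5842) - 45812) = 1/(-5558 - 45812) = 1/(-51370) = -1/51370 ≈ -1.9467e-5)
s + (m + 149929) = -1/51370 + (191306 + 149929) = -1/51370 + 341235 = 17529241949/51370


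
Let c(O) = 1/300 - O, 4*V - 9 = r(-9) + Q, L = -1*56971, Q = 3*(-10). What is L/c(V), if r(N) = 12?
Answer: -4272825/169 ≈ -25283.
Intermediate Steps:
Q = -30
L = -56971
V = -9/4 (V = 9/4 + (12 - 30)/4 = 9/4 + (¼)*(-18) = 9/4 - 9/2 = -9/4 ≈ -2.2500)
c(O) = 1/300 - O
L/c(V) = -56971/(1/300 - 1*(-9/4)) = -56971/(1/300 + 9/4) = -56971/169/75 = -56971*75/169 = -4272825/169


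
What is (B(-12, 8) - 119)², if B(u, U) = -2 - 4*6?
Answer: 21025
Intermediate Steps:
B(u, U) = -26 (B(u, U) = -2 - 24 = -26)
(B(-12, 8) - 119)² = (-26 - 119)² = (-145)² = 21025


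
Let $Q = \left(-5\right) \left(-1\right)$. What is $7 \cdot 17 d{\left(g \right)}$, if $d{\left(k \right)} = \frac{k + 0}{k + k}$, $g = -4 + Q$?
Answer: $\frac{119}{2} \approx 59.5$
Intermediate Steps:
$Q = 5$
$g = 1$ ($g = -4 + 5 = 1$)
$d{\left(k \right)} = \frac{1}{2}$ ($d{\left(k \right)} = \frac{k}{2 k} = k \frac{1}{2 k} = \frac{1}{2}$)
$7 \cdot 17 d{\left(g \right)} = 7 \cdot 17 \cdot \frac{1}{2} = 119 \cdot \frac{1}{2} = \frac{119}{2}$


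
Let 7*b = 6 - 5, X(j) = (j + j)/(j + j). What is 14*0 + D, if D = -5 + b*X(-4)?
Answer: -34/7 ≈ -4.8571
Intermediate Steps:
X(j) = 1 (X(j) = (2*j)/((2*j)) = (2*j)*(1/(2*j)) = 1)
b = 1/7 (b = (6 - 5)/7 = (1/7)*1 = 1/7 ≈ 0.14286)
D = -34/7 (D = -5 + (1/7)*1 = -5 + 1/7 = -34/7 ≈ -4.8571)
14*0 + D = 14*0 - 34/7 = 0 - 34/7 = -34/7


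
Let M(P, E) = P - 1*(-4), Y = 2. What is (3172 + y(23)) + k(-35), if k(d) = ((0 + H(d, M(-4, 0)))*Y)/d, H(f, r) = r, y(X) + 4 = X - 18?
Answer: 3173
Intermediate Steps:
y(X) = -22 + X (y(X) = -4 + (X - 18) = -4 + (-18 + X) = -22 + X)
M(P, E) = 4 + P (M(P, E) = P + 4 = 4 + P)
k(d) = 0 (k(d) = ((0 + (4 - 4))*2)/d = ((0 + 0)*2)/d = (0*2)/d = 0/d = 0)
(3172 + y(23)) + k(-35) = (3172 + (-22 + 23)) + 0 = (3172 + 1) + 0 = 3173 + 0 = 3173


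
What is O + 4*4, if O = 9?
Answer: 25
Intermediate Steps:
O + 4*4 = 9 + 4*4 = 9 + 16 = 25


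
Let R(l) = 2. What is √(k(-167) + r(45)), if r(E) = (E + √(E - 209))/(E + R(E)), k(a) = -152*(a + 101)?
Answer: √(22162803 + 94*I*√41)/47 ≈ 100.16 + 0.0013601*I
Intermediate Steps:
k(a) = -15352 - 152*a (k(a) = -152*(101 + a) = -15352 - 152*a)
r(E) = (E + √(-209 + E))/(2 + E) (r(E) = (E + √(E - 209))/(E + 2) = (E + √(-209 + E))/(2 + E))
√(k(-167) + r(45)) = √((-15352 - 152*(-167)) + (45 + √(-209 + 45))/(2 + 45)) = √((-15352 + 25384) + (45 + √(-164))/47) = √(10032 + (45 + 2*I*√41)/47) = √(10032 + (45/47 + 2*I*√41/47)) = √(471549/47 + 2*I*√41/47)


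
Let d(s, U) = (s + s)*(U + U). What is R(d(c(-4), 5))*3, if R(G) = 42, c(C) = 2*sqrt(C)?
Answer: 126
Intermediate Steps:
d(s, U) = 4*U*s (d(s, U) = (2*s)*(2*U) = 4*U*s)
R(d(c(-4), 5))*3 = 42*3 = 126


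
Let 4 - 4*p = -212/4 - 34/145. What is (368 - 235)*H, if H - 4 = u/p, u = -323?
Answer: -20501152/8299 ≈ -2470.3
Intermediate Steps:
p = 8299/580 (p = 1 - (-212/4 - 34/145)/4 = 1 - (-212*1/4 - 34*1/145)/4 = 1 - (-53 - 34/145)/4 = 1 - 1/4*(-7719/145) = 1 + 7719/580 = 8299/580 ≈ 14.309)
H = -154144/8299 (H = 4 - 323/8299/580 = 4 - 323*580/8299 = 4 - 187340/8299 = -154144/8299 ≈ -18.574)
(368 - 235)*H = (368 - 235)*(-154144/8299) = 133*(-154144/8299) = -20501152/8299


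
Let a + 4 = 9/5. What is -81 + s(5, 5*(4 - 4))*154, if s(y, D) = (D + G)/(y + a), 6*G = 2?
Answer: -188/3 ≈ -62.667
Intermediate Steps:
a = -11/5 (a = -4 + 9/5 = -11/5 ≈ -2.2000)
G = 1/3 (G = (1/6)*2 = 1/3 ≈ 0.33333)
s(y, D) = (1/3 + D)/(-11/5 + y) (s(y, D) = (D + 1/3)/(y - 11/5) = (1/3 + D)/(-11/5 + y))
-81 + s(5, 5*(4 - 4))*154 = -81 + (5*(1 + 3*(5*(4 - 4)))/(3*(-11 + 5*5)))*154 = -81 + (5*(1 + 3*(5*0))/(3*(-11 + 25)))*154 = -81 + ((5/3)*(1 + 3*0)/14)*154 = -81 + ((5/3)*(1/14)*(1 + 0))*154 = -81 + ((5/3)*(1/14)*1)*154 = -81 + (5/42)*154 = -81 + 55/3 = -188/3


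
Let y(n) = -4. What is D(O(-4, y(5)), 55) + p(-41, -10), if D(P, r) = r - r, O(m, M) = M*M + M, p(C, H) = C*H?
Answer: 410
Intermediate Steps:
O(m, M) = M + M² (O(m, M) = M² + M = M + M²)
D(P, r) = 0
D(O(-4, y(5)), 55) + p(-41, -10) = 0 - 41*(-10) = 0 + 410 = 410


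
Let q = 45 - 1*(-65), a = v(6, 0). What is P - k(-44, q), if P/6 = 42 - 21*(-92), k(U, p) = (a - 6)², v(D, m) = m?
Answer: 11808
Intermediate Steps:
a = 0
q = 110 (q = 45 + 65 = 110)
k(U, p) = 36 (k(U, p) = (0 - 6)² = (-6)² = 36)
P = 11844 (P = 6*(42 - 21*(-92)) = 6*(42 + 1932) = 6*1974 = 11844)
P - k(-44, q) = 11844 - 1*36 = 11844 - 36 = 11808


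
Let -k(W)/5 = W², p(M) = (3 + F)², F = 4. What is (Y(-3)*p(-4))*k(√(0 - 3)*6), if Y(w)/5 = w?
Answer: -396900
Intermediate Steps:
Y(w) = 5*w
p(M) = 49 (p(M) = (3 + 4)² = 7² = 49)
k(W) = -5*W²
(Y(-3)*p(-4))*k(√(0 - 3)*6) = ((5*(-3))*49)*(-5*(√(0 - 3)*6)²) = (-15*49)*(-5*(√(-3)*6)²) = -(-3675)*((I*√3)*6)² = -(-3675)*(6*I*√3)² = -(-3675)*(-108) = -735*540 = -396900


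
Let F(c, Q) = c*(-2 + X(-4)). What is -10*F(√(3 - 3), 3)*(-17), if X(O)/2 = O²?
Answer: 0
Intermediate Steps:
X(O) = 2*O²
F(c, Q) = 30*c (F(c, Q) = c*(-2 + 2*(-4)²) = c*(-2 + 2*16) = c*(-2 + 32) = c*30 = 30*c)
-10*F(√(3 - 3), 3)*(-17) = -300*√(3 - 3)*(-17) = -300*√0*(-17) = -300*0*(-17) = -10*0*(-17) = 0*(-17) = 0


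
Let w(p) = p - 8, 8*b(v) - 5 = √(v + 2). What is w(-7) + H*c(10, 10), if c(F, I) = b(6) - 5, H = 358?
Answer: -6325/4 + 179*√2/2 ≈ -1454.7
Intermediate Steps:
b(v) = 5/8 + √(2 + v)/8 (b(v) = 5/8 + √(v + 2)/8 = 5/8 + √(2 + v)/8)
w(p) = -8 + p
c(F, I) = -35/8 + √2/4 (c(F, I) = (5/8 + √(2 + 6)/8) - 5 = (5/8 + √8/8) - 5 = (5/8 + (2*√2)/8) - 5 = (5/8 + √2/4) - 5 = -35/8 + √2/4)
w(-7) + H*c(10, 10) = (-8 - 7) + 358*(-35/8 + √2/4) = -15 + (-6265/4 + 179*√2/2) = -6325/4 + 179*√2/2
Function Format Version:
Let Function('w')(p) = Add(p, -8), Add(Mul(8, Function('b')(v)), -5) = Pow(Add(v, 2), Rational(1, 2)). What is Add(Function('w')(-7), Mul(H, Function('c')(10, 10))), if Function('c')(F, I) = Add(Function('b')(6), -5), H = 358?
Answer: Add(Rational(-6325, 4), Mul(Rational(179, 2), Pow(2, Rational(1, 2)))) ≈ -1454.7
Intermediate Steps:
Function('b')(v) = Add(Rational(5, 8), Mul(Rational(1, 8), Pow(Add(2, v), Rational(1, 2)))) (Function('b')(v) = Add(Rational(5, 8), Mul(Rational(1, 8), Pow(Add(v, 2), Rational(1, 2)))) = Add(Rational(5, 8), Mul(Rational(1, 8), Pow(Add(2, v), Rational(1, 2)))))
Function('w')(p) = Add(-8, p)
Function('c')(F, I) = Add(Rational(-35, 8), Mul(Rational(1, 4), Pow(2, Rational(1, 2)))) (Function('c')(F, I) = Add(Add(Rational(5, 8), Mul(Rational(1, 8), Pow(Add(2, 6), Rational(1, 2)))), -5) = Add(Add(Rational(5, 8), Mul(Rational(1, 8), Pow(8, Rational(1, 2)))), -5) = Add(Add(Rational(5, 8), Mul(Rational(1, 8), Mul(2, Pow(2, Rational(1, 2))))), -5) = Add(Add(Rational(5, 8), Mul(Rational(1, 4), Pow(2, Rational(1, 2)))), -5) = Add(Rational(-35, 8), Mul(Rational(1, 4), Pow(2, Rational(1, 2)))))
Add(Function('w')(-7), Mul(H, Function('c')(10, 10))) = Add(Add(-8, -7), Mul(358, Add(Rational(-35, 8), Mul(Rational(1, 4), Pow(2, Rational(1, 2)))))) = Add(-15, Add(Rational(-6265, 4), Mul(Rational(179, 2), Pow(2, Rational(1, 2))))) = Add(Rational(-6325, 4), Mul(Rational(179, 2), Pow(2, Rational(1, 2))))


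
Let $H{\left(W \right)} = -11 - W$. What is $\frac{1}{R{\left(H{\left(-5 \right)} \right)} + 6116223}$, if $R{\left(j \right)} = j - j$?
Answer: $\frac{1}{6116223} \approx 1.635 \cdot 10^{-7}$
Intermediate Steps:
$R{\left(j \right)} = 0$
$\frac{1}{R{\left(H{\left(-5 \right)} \right)} + 6116223} = \frac{1}{0 + 6116223} = \frac{1}{6116223}$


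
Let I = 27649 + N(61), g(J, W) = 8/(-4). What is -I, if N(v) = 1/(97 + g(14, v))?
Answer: -2626656/95 ≈ -27649.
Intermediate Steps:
g(J, W) = -2 (g(J, W) = 8*(-¼) = -2)
N(v) = 1/95 (N(v) = 1/(97 - 2) = 1/95)
I = 2626656/95 (I = 27649 + 1/95 = 2626656/95 ≈ 27649.)
-I = -1*2626656/95 = -2626656/95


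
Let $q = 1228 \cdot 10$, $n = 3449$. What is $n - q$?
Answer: $-8831$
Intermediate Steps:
$q = 12280$
$n - q = 3449 - 12280 = -8831$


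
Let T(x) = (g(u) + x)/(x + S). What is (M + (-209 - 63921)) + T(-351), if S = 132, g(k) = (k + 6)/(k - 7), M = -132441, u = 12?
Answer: -71747836/365 ≈ -1.9657e+5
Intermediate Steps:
g(k) = (6 + k)/(-7 + k)
T(x) = (18/5 + x)/(132 + x) (T(x) = ((6 + 12)/(-7 + 12) + x)/(x + 132) = (18/5 + x)/(132 + x))
(M + (-209 - 63921)) + T(-351) = (-132441 + (-209 - 63921)) + (18/5 - 351)/(132 - 351) = (-132441 - 64130) - 1737/5/(-219) = -196571 - 1/219*(-1737/5) = -196571 + 579/365 = -71747836/365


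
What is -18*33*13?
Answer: -7722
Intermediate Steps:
-18*33*13 = -594*13 = -7722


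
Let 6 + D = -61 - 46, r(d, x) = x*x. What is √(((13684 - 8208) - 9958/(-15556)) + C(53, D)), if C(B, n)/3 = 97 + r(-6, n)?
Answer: √2666396021678/7778 ≈ 209.94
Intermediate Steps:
r(d, x) = x²
D = -113 (D = -6 + (-61 - 46) = -6 - 107 = -113)
C(B, n) = 291 + 3*n² (C(B, n) = 3*(97 + n²) = 291 + 3*n²)
√(((13684 - 8208) - 9958/(-15556)) + C(53, D)) = √(((13684 - 8208) - 9958/(-15556)) + (291 + 3*(-113)²)) = √((5476 - 9958*(-1/15556)) + (291 + 3*12769)) = √((5476 + 4979/7778) + (291 + 38307)) = √(42597307/7778 + 38598) = √(342812551/7778) = √2666396021678/7778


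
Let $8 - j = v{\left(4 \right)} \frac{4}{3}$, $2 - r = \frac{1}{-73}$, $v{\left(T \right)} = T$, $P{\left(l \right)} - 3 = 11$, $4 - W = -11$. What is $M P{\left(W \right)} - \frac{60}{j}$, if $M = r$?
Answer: $\frac{831}{146} \approx 5.6918$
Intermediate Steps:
$W = 15$ ($W = 4 - -11 = 4 + 11 = 15$)
$P{\left(l \right)} = 14$ ($P{\left(l \right)} = 3 + 11 = 14$)
$r = \frac{147}{73}$ ($r = 2 - \frac{1}{-73} = 2 - - \frac{1}{73} = 2 + \frac{1}{73} = \frac{147}{73} \approx 2.0137$)
$M = \frac{147}{73} \approx 2.0137$
$j = \frac{8}{3}$ ($j = 8 - 4 \cdot \frac{4}{3} = 8 - \frac{16}{3} = \frac{8}{3} \approx 2.6667$)
$M P{\left(W \right)} - \frac{60}{j} = \frac{147}{73} \cdot 14 - \frac{60}{\frac{8}{3}} = \frac{2058}{73} - \frac{45}{2} = \frac{831}{146}$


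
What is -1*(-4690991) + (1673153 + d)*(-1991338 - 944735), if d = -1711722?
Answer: 113246090528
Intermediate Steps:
-1*(-4690991) + (1673153 + d)*(-1991338 - 944735) = -1*(-4690991) + (1673153 - 1711722)*(-1991338 - 944735) = 4690991 - 38569*(-2936073) = 4690991 + 113241399537 = 113246090528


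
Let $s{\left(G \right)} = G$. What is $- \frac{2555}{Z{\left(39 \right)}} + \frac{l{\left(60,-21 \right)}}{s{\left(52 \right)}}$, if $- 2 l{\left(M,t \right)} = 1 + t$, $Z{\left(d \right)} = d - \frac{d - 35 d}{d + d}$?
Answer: $- \frac{4725}{104} \approx -45.433$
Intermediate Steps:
$Z{\left(d \right)} = 17 + d$ ($Z{\left(d \right)} = d - \frac{\left(-34\right) d}{2 d} = d - - 34 d \frac{1}{2 d} = d - -17 = d + 17 = 17 + d$)
$l{\left(M,t \right)} = - \frac{1}{2} - \frac{t}{2}$ ($l{\left(M,t \right)} = - \frac{1 + t}{2} = - \frac{1}{2} - \frac{t}{2}$)
$- \frac{2555}{Z{\left(39 \right)}} + \frac{l{\left(60,-21 \right)}}{s{\left(52 \right)}} = - \frac{2555}{17 + 39} + \frac{- \frac{1}{2} - - \frac{21}{2}}{52} = - \frac{2555}{56} + \left(- \frac{1}{2} + \frac{21}{2}\right) \frac{1}{52} = \left(-2555\right) \frac{1}{56} + 10 \cdot \frac{1}{52} = - \frac{365}{8} + \frac{5}{26} = - \frac{4725}{104}$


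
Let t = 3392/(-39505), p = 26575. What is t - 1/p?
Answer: -18036381/209969075 ≈ -0.085900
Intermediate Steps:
t = -3392/39505 (t = 3392*(-1/39505) = -3392/39505 ≈ -0.085863)
t - 1/p = -3392/39505 - 1/26575 = -18036381/209969075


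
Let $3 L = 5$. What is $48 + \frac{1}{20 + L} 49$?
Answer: $\frac{3267}{65} \approx 50.262$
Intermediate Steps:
$L = \frac{5}{3}$ ($L = \frac{1}{3} \cdot 5 = \frac{5}{3} \approx 1.6667$)
$48 + \frac{1}{20 + L} 49 = 48 + \frac{1}{20 + \frac{5}{3}} \cdot 49 = 48 + \frac{1}{\frac{65}{3}} \cdot 49 = 48 + \frac{3}{65} \cdot 49 = 48 + \frac{147}{65} = \frac{3267}{65}$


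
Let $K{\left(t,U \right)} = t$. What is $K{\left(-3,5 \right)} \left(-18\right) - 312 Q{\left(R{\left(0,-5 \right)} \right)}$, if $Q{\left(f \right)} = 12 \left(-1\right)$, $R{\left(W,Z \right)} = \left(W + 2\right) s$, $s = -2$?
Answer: $3798$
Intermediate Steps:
$R{\left(W,Z \right)} = -4 - 2 W$ ($R{\left(W,Z \right)} = \left(W + 2\right) \left(-2\right) = \left(2 + W\right) \left(-2\right) = -4 - 2 W$)
$Q{\left(f \right)} = -12$
$K{\left(-3,5 \right)} \left(-18\right) - 312 Q{\left(R{\left(0,-5 \right)} \right)} = \left(-3\right) \left(-18\right) - -3744 = 54 + 3744 = 3798$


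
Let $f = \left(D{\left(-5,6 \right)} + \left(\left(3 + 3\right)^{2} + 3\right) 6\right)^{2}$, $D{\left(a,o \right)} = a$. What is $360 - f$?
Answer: $-52081$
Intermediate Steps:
$f = 52441$ ($f = \left(-5 + \left(\left(3 + 3\right)^{2} + 3\right) 6\right)^{2} = \left(-5 + \left(6^{2} + 3\right) 6\right)^{2} = \left(-5 + \left(36 + 3\right) 6\right)^{2} = \left(-5 + 39 \cdot 6\right)^{2} = \left(-5 + 234\right)^{2} = 229^{2} = 52441$)
$360 - f = 360 - 52441 = -52081$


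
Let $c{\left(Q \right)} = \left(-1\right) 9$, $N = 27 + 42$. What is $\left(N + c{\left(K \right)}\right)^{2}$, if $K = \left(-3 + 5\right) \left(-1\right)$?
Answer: $3600$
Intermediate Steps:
$K = -2$ ($K = 2 \left(-1\right) = -2$)
$N = 69$
$c{\left(Q \right)} = -9$
$\left(N + c{\left(K \right)}\right)^{2} = \left(69 - 9\right)^{2} = 60^{2} = 3600$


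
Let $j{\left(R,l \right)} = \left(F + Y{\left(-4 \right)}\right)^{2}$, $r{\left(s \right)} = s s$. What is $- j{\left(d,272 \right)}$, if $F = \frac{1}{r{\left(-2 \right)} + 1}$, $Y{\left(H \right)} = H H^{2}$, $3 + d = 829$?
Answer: $- \frac{101761}{25} \approx -4070.4$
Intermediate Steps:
$d = 826$ ($d = -3 + 829 = 826$)
$r{\left(s \right)} = s^{2}$
$Y{\left(H \right)} = H^{3}$
$F = \frac{1}{5}$ ($F = \frac{1}{\left(-2\right)^{2} + 1} = \frac{1}{4 + 1} = \frac{1}{5} \approx 0.2$)
$j{\left(R,l \right)} = \frac{101761}{25}$ ($j{\left(R,l \right)} = \left(\frac{1}{5} + \left(-4\right)^{3}\right)^{2} = \left(\frac{1}{5} - 64\right)^{2} = \left(- \frac{319}{5}\right)^{2} = \frac{101761}{25}$)
$- j{\left(d,272 \right)} = \left(-1\right) \frac{101761}{25} = - \frac{101761}{25}$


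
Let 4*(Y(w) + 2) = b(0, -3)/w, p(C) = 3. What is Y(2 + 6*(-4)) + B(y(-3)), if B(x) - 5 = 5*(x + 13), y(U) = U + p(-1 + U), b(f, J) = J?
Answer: 5987/88 ≈ 68.034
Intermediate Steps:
y(U) = 3 + U (y(U) = U + 3 = 3 + U)
Y(w) = -2 - 3/(4*w) (Y(w) = -2 + (-3/w)/4 = -2 - 3/(4*w))
B(x) = 70 + 5*x (B(x) = 5 + 5*(x + 13) = 5 + 5*(13 + x) = 5 + (65 + 5*x) = 70 + 5*x)
Y(2 + 6*(-4)) + B(y(-3)) = (-2 - 3/(4*(2 + 6*(-4)))) + (70 + 5*(3 - 3)) = (-2 - 3/(4*(2 - 24))) + (70 + 5*0) = (-2 - 3/4/(-22)) + (70 + 0) = (-2 - 3/4*(-1/22)) + 70 = (-2 + 3/88) + 70 = -173/88 + 70 = 5987/88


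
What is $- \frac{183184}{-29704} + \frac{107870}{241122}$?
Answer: $\frac{422980919}{63948999} \approx 6.6143$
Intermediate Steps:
$- \frac{183184}{-29704} + \frac{107870}{241122} = \left(-183184\right) \left(- \frac{1}{29704}\right) + 107870 \cdot \frac{1}{241122} = \frac{22898}{3713} + \frac{7705}{17223} = \frac{422980919}{63948999}$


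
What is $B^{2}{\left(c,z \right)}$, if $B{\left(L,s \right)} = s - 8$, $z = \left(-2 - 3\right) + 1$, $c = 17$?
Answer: $144$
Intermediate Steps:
$z = -4$ ($z = -5 + 1 = -4$)
$B{\left(L,s \right)} = -8 + s$
$B^{2}{\left(c,z \right)} = \left(-8 - 4\right)^{2} = \left(-12\right)^{2} = 144$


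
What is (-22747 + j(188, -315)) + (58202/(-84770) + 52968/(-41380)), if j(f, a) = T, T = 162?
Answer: -1980754212928/87694565 ≈ -22587.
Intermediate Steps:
j(f, a) = 162
(-22747 + j(188, -315)) + (58202/(-84770) + 52968/(-41380)) = (-22747 + 162) + (58202/(-84770) + 52968/(-41380)) = -22585 + (58202*(-1/84770) + 52968*(-1/41380)) = -22585 + (-29101/42385 - 13242/10345) = -22585 - 172462403/87694565 = -1980754212928/87694565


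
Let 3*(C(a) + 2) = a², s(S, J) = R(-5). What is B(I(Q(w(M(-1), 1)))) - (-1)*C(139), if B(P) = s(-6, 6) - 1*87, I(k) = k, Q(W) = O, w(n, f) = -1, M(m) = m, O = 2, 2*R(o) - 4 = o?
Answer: 38105/6 ≈ 6350.8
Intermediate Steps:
R(o) = 2 + o/2
Q(W) = 2
s(S, J) = -½ (s(S, J) = 2 + (½)*(-5) = 2 - 5/2 = -½)
B(P) = -175/2 (B(P) = -½ - 1*87 = -½ - 87 = -175/2)
C(a) = -2 + a²/3
B(I(Q(w(M(-1), 1)))) - (-1)*C(139) = -175/2 - (-1)*(-2 + (⅓)*139²) = -175/2 - (-1)*(-2 + (⅓)*19321) = -175/2 - (-1)*(-2 + 19321/3) = -175/2 - (-1)*19315/3 = -175/2 - 1*(-19315/3) = -175/2 + 19315/3 = 38105/6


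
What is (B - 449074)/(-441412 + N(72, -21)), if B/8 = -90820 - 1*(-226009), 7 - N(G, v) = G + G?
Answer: -632438/441549 ≈ -1.4323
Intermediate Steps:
N(G, v) = 7 - 2*G (N(G, v) = 7 - (G + G) = 7 - 2*G)
B = 1081512 (B = 8*(-90820 - 1*(-226009)) = 8*(-90820 + 226009) = 8*135189 = 1081512)
(B - 449074)/(-441412 + N(72, -21)) = (1081512 - 449074)/(-441412 + (7 - 2*72)) = 632438/(-441412 + (7 - 144)) = 632438/(-441412 - 137) = 632438/(-441549) = 632438*(-1/441549) = -632438/441549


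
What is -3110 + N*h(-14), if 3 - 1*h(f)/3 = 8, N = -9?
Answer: -2975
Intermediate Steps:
h(f) = -15 (h(f) = 9 - 3*8 = 9 - 24 = -15)
-3110 + N*h(-14) = -3110 - 9*(-15) = -3110 + 135 = -2975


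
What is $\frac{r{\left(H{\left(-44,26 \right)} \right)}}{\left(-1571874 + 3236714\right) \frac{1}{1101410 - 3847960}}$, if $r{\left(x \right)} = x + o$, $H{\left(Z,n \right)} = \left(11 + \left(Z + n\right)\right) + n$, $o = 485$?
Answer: $- \frac{34606530}{41621} \approx -831.47$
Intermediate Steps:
$H{\left(Z,n \right)} = 11 + Z + 2 n$ ($H{\left(Z,n \right)} = \left(11 + Z + n\right) + n = 11 + Z + 2 n$)
$r{\left(x \right)} = 485 + x$ ($r{\left(x \right)} = x + 485 = 485 + x$)
$\frac{r{\left(H{\left(-44,26 \right)} \right)}}{\left(-1571874 + 3236714\right) \frac{1}{1101410 - 3847960}} = \frac{485 + \left(11 - 44 + 2 \cdot 26\right)}{\left(-1571874 + 3236714\right) \frac{1}{1101410 - 3847960}} = \frac{485 + \left(11 - 44 + 52\right)}{1664840 \frac{1}{-2746550}} = \frac{485 + 19}{1664840 \left(- \frac{1}{2746550}\right)} = \frac{504}{- \frac{166484}{274655}} = 504 \left(- \frac{274655}{166484}\right) = - \frac{34606530}{41621}$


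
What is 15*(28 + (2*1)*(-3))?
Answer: 330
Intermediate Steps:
15*(28 + (2*1)*(-3)) = 15*(28 + 2*(-3)) = 15*(28 - 6) = 15*22 = 330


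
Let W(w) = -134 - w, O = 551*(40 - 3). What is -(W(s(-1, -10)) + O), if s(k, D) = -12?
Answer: -20265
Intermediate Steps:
O = 20387 (O = 551*37 = 20387)
-(W(s(-1, -10)) + O) = -((-134 - 1*(-12)) + 20387) = -((-134 + 12) + 20387) = -(-122 + 20387) = -1*20265 = -20265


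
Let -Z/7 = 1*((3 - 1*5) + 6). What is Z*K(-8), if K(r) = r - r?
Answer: 0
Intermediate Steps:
K(r) = 0
Z = -28 (Z = -7*((3 - 1*5) + 6) = -7*((3 - 5) + 6) = -7*(-2 + 6) = -7*4 = -28)
Z*K(-8) = -28*0 = 0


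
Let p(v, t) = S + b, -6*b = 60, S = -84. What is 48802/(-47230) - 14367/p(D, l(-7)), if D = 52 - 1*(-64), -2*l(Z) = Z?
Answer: 336983011/2219810 ≈ 151.81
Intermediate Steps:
b = -10 (b = -1/6*60 = -10)
l(Z) = -Z/2
D = 116 (D = 52 + 64 = 116)
p(v, t) = -94 (p(v, t) = -84 - 10 = -94)
48802/(-47230) - 14367/p(D, l(-7)) = 48802/(-47230) - 14367/(-94) = 48802*(-1/47230) - 14367*(-1/94) = -24401/23615 + 14367/94 = 336983011/2219810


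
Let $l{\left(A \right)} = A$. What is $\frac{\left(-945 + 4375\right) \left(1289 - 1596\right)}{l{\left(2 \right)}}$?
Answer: $-526505$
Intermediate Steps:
$\frac{\left(-945 + 4375\right) \left(1289 - 1596\right)}{l{\left(2 \right)}} = \frac{\left(-945 + 4375\right) \left(1289 - 1596\right)}{2} = 3430 \left(-307\right) \frac{1}{2} = \left(-1053010\right) \frac{1}{2} = -526505$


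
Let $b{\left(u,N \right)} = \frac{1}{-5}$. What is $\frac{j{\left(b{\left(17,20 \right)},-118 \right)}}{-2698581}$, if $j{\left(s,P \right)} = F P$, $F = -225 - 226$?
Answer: $- \frac{53218}{2698581} \approx -0.019721$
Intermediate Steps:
$F = -451$
$b{\left(u,N \right)} = - \frac{1}{5}$
$j{\left(s,P \right)} = - 451 P$
$\frac{j{\left(b{\left(17,20 \right)},-118 \right)}}{-2698581} = \frac{\left(-451\right) \left(-118\right)}{-2698581} = 53218 \left(- \frac{1}{2698581}\right) = - \frac{53218}{2698581}$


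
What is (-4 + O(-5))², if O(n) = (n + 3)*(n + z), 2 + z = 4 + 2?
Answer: 4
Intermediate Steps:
z = 4 (z = -2 + (4 + 2) = -2 + 6 = 4)
O(n) = (3 + n)*(4 + n) (O(n) = (n + 3)*(n + 4) = (3 + n)*(4 + n))
(-4 + O(-5))² = (-4 + (12 + (-5)² + 7*(-5)))² = (-4 + (12 + 25 - 35))² = (-4 + 2)² = (-2)² = 4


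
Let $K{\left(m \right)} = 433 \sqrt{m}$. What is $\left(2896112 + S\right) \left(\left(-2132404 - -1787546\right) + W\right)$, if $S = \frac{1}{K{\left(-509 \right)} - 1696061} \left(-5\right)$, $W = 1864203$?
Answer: $\frac{29233526006404902349585}{6643691334} + \frac{7596725 i \sqrt{509}}{6643691334} \approx 4.4002 \cdot 10^{12} + 0.025797 i$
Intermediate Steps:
$S = - \frac{5}{-1696061 + 433 i \sqrt{509}}$ ($S = \frac{1}{433 \sqrt{-509} - 1696061} \left(-5\right) = \frac{1}{433 i \sqrt{509} - 1696061} \left(-5\right) = \frac{1}{-1696061 + 433 i \sqrt{509}} \left(-5\right) = - \frac{5}{-1696061 + 433 i \sqrt{509}} \approx 2.9479 \cdot 10^{-6} + 1.6979 \cdot 10^{-8} i$)
$\left(2896112 + S\right) \left(\left(-2132404 - -1787546\right) + W\right) = \left(2896112 + \left(\frac{19585}{6643691334} + \frac{5 i \sqrt{509}}{6643691334}\right)\right) \left(\left(-2132404 - -1787546\right) + 1864203\right) = \left(\frac{19240874196712993}{6643691334} + \frac{5 i \sqrt{509}}{6643691334}\right) \left(\left(-2132404 + 1787546\right) + 1864203\right) = \left(\frac{19240874196712993}{6643691334} + \frac{5 i \sqrt{509}}{6643691334}\right) \left(-344858 + 1864203\right) = \left(\frac{19240874196712993}{6643691334} + \frac{5 i \sqrt{509}}{6643691334}\right) 1519345 = \frac{29233526006404902349585}{6643691334} + \frac{7596725 i \sqrt{509}}{6643691334}$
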